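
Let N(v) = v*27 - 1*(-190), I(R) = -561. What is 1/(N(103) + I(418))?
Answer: 1/2410 ≈ 0.00041494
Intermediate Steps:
N(v) = 190 + 27*v (N(v) = 27*v + 190 = 190 + 27*v)
1/(N(103) + I(418)) = 1/((190 + 27*103) - 561) = 1/((190 + 2781) - 561) = 1/(2971 - 561) = 1/2410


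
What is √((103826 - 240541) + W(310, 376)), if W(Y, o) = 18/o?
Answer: 7*I*√24653333/94 ≈ 369.75*I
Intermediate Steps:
√((103826 - 240541) + W(310, 376)) = √((103826 - 240541) + 18/376) = √(-136715 + 18*(1/376)) = √(-136715 + 9/188) = √(-25702411/188) = 7*I*√24653333/94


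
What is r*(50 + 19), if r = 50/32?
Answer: 1725/16 ≈ 107.81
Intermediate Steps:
r = 25/16 (r = 50*(1/32) = 25/16 ≈ 1.5625)
r*(50 + 19) = 25*(50 + 19)/16 = (25/16)*69 = 1725/16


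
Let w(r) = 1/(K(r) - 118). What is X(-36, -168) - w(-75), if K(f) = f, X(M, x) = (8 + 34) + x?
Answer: -24317/193 ≈ -125.99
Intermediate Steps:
X(M, x) = 42 + x
w(r) = 1/(-118 + r) (w(r) = 1/(r - 118) = 1/(-118 + r))
X(-36, -168) - w(-75) = (42 - 168) - 1/(-118 - 75) = -126 - 1/(-193) = -126 - 1*(-1/193) = -126 + 1/193 = -24317/193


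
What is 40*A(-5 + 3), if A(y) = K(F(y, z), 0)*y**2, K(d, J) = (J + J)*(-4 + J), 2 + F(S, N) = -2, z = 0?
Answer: 0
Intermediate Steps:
F(S, N) = -4 (F(S, N) = -2 - 2 = -4)
K(d, J) = 2*J*(-4 + J) (K(d, J) = (2*J)*(-4 + J) = 2*J*(-4 + J))
A(y) = 0 (A(y) = (2*0*(-4 + 0))*y**2 = (2*0*(-4))*y**2 = 0*y**2 = 0)
40*A(-5 + 3) = 40*0 = 0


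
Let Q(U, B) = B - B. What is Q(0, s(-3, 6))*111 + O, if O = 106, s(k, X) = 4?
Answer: 106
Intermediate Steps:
Q(U, B) = 0
Q(0, s(-3, 6))*111 + O = 0*111 + 106 = 0 + 106 = 106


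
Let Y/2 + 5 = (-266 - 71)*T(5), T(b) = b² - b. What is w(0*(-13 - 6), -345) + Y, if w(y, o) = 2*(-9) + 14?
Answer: -13494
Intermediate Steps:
w(y, o) = -4 (w(y, o) = -18 + 14 = -4)
Y = -13490 (Y = -10 + 2*((-266 - 71)*(5*(-1 + 5))) = -10 + 2*(-1685*4) = -10 + 2*(-337*20) = -10 + 2*(-6740) = -10 - 13480 = -13490)
w(0*(-13 - 6), -345) + Y = -4 - 13490 = -13494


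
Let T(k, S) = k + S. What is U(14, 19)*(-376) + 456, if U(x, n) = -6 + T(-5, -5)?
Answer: 6472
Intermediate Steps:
T(k, S) = S + k
U(x, n) = -16 (U(x, n) = -6 + (-5 - 5) = -6 - 10 = -16)
U(14, 19)*(-376) + 456 = -16*(-376) + 456 = 6016 + 456 = 6472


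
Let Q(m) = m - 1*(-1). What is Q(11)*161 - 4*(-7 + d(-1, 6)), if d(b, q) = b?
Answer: 1964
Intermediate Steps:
Q(m) = 1 + m (Q(m) = m + 1 = 1 + m)
Q(11)*161 - 4*(-7 + d(-1, 6)) = (1 + 11)*161 - 4*(-7 - 1) = 12*161 - 4*(-8) = 1932 + 32 = 1964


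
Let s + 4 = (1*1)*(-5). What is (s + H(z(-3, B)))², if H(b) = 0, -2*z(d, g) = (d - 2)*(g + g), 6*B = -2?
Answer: 81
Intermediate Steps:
B = -⅓ (B = (⅙)*(-2) = -⅓ ≈ -0.33333)
z(d, g) = -g*(-2 + d) (z(d, g) = -(d - 2)*(g + g)/2 = -(-2 + d)*2*g/2 = -g*(-2 + d))
s = -9 (s = -4 + (1*1)*(-5) = -4 + 1*(-5) = -4 - 5 = -9)
(s + H(z(-3, B)))² = (-9 + 0)² = (-9)² = 81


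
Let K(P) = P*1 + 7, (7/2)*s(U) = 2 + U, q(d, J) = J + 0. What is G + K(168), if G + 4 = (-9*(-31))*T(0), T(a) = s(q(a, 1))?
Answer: 2871/7 ≈ 410.14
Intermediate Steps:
q(d, J) = J
s(U) = 4/7 + 2*U/7 (s(U) = 2*(2 + U)/7 = 4/7 + 2*U/7)
T(a) = 6/7 (T(a) = 4/7 + (2/7)*1 = 4/7 + 2/7 = 6/7)
K(P) = 7 + P (K(P) = P + 7 = 7 + P)
G = 1646/7 (G = -4 - 9*(-31)*(6/7) = -4 + 279*(6/7) = -4 + 1674/7 = 1646/7 ≈ 235.14)
G + K(168) = 1646/7 + (7 + 168) = 1646/7 + 175 = 2871/7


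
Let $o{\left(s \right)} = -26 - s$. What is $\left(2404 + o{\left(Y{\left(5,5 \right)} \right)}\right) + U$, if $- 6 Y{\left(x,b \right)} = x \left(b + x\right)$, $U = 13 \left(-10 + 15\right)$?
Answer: $\frac{7354}{3} \approx 2451.3$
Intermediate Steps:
$U = 65$ ($U = 13 \cdot 5 = 65$)
$Y{\left(x,b \right)} = - \frac{x \left(b + x\right)}{6}$
$\left(2404 + o{\left(Y{\left(5,5 \right)} \right)}\right) + U = \left(2404 - \left(26 - \frac{5 \left(5 + 5\right)}{6}\right)\right) + 65 = \left(2404 - \left(26 - \frac{5}{6} \cdot 10\right)\right) + 65 = \left(2404 - \frac{53}{3}\right) + 65 = \frac{7159}{3} + 65 = \frac{7354}{3}$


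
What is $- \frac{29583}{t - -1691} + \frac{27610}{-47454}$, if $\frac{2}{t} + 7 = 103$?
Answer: $- \frac{3164772583}{175081533} \approx -18.076$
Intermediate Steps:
$t = \frac{1}{48}$ ($t = \frac{2}{-7 + 103} = \frac{2}{96} = 2 \cdot \frac{1}{96} = \frac{1}{48} \approx 0.020833$)
$- \frac{29583}{t - -1691} + \frac{27610}{-47454} = - \frac{29583}{\frac{1}{48} - -1691} + \frac{27610}{-47454} = - \frac{29583}{\frac{1}{48} + 1691} + 27610 \left(- \frac{1}{47454}\right) = - \frac{29583}{\frac{81169}{48}} - \frac{1255}{2157} = \left(-29583\right) \frac{48}{81169} - \frac{1255}{2157} = - \frac{1419984}{81169} - \frac{1255}{2157} = - \frac{3164772583}{175081533}$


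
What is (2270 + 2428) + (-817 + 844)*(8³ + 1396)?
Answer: 56214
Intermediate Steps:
(2270 + 2428) + (-817 + 844)*(8³ + 1396) = 4698 + 27*(512 + 1396) = 4698 + 27*1908 = 4698 + 51516 = 56214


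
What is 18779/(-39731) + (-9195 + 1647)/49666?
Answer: -616283701/986639923 ≈ -0.62463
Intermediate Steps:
18779/(-39731) + (-9195 + 1647)/49666 = 18779*(-1/39731) - 7548*1/49666 = -18779/39731 - 3774/24833 = -616283701/986639923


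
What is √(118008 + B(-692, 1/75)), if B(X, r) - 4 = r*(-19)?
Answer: √26552643/15 ≈ 343.53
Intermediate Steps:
B(X, r) = 4 - 19*r (B(X, r) = 4 + r*(-19) = 4 - 19*r)
√(118008 + B(-692, 1/75)) = √(118008 + (4 - 19/75)) = √(118008 + 281/75) = √(8850881/75) = √26552643/15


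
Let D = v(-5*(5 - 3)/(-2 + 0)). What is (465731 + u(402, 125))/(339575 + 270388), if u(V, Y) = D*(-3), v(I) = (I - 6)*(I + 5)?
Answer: 465761/609963 ≈ 0.76359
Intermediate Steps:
v(I) = (-6 + I)*(5 + I)
D = -10 (D = -30 + (-5*(5 - 3)/(-2 + 0))**2 - (-5)*(5 - 3)/(-2 + 0) = -30 + (-10/(-2))**2 - (-5)*2/(-2) = -30 + (-10*(-1)/2)**2 - (-5)*2*(-1/2) = -30 + (-5*(-1))**2 - (-5)*(-1) = -30 + 5**2 - 1*5 = -30 + 25 - 5 = -10)
u(V, Y) = 30 (u(V, Y) = -10*(-3) = 30)
(465731 + u(402, 125))/(339575 + 270388) = (465731 + 30)/(339575 + 270388) = 465761/609963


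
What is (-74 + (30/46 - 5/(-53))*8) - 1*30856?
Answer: -37696390/1219 ≈ -30924.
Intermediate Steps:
(-74 + (30/46 - 5/(-53))*8) - 1*30856 = (-74 + (30*(1/46) - 5*(-1/53))*8) - 30856 = (-74 + (15/23 + 5/53)*8) - 30856 = (-74 + (910/1219)*8) - 30856 = (-74 + 7280/1219) - 30856 = -82926/1219 - 30856 = -37696390/1219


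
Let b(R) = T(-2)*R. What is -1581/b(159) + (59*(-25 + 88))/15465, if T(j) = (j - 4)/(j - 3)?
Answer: -13189423/1639290 ≈ -8.0458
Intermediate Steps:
T(j) = (-4 + j)/(-3 + j)
b(R) = 6*R/5 (b(R) = ((-4 - 2)/(-3 - 2))*R = (-6/(-5))*R = (-1/5*(-6))*R = 6*R/5)
-1581/b(159) + (59*(-25 + 88))/15465 = -1581/((6/5)*159) + (59*(-25 + 88))/15465 = -1581/954/5 + (59*63)*(1/15465) = -1581*5/954 + 3717*(1/15465) = -2635/318 + 1239/5155 = -13189423/1639290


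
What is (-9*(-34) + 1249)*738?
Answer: 1147590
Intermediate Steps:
(-9*(-34) + 1249)*738 = (306 + 1249)*738 = 1555*738 = 1147590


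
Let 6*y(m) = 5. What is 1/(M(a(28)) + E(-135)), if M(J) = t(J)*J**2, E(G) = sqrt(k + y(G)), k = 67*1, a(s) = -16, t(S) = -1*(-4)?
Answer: 6144/6291049 - sqrt(2442)/6291049 ≈ 0.00096877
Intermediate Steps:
y(m) = 5/6 (y(m) = (1/6)*5 = 5/6)
t(S) = 4
k = 67
E(G) = sqrt(2442)/6 (E(G) = sqrt(67 + 5/6) = sqrt(407/6) = sqrt(2442)/6)
M(J) = 4*J**2
1/(M(a(28)) + E(-135)) = 1/(4*(-16)**2 + sqrt(2442)/6) = 1/(4*256 + sqrt(2442)/6) = 1/(1024 + sqrt(2442)/6)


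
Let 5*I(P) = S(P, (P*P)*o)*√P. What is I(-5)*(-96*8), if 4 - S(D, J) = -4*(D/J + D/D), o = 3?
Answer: -29696*I*√5/25 ≈ -2656.1*I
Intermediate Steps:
S(D, J) = 8 + 4*D/J (S(D, J) = 4 - (-4)*(D/J + D/D) = 4 - (-4)*(D/J + 1) = 4 - (-4)*(1 + D/J) = 4 - (-4 - 4*D/J) = 4 + (4 + 4*D/J) = 8 + 4*D/J)
I(P) = √P*(8 + 4/(3*P))/5 (I(P) = ((8 + 4*P/(((P*P)*3)))*√P)/5 = ((8 + 4*P/((P²*3)))*√P)/5 = ((8 + 4*P/((3*P²)))*√P)/5 = ((8 + 4*P*(1/(3*P²)))*√P)/5 = ((8 + 4/(3*P))*√P)/5 = (√P*(8 + 4/(3*P)))/5 = √P*(8 + 4/(3*P))/5)
I(-5)*(-96*8) = (4*(1 + 6*(-5))/(15*√(-5)))*(-96*8) = (4*(-I*√5/5)*(1 - 30)/15)*(-768) = ((4/15)*(-I*√5/5)*(-29))*(-768) = (116*I*√5/75)*(-768) = -29696*I*√5/25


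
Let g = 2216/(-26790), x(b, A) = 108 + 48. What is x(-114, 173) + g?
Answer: 2088512/13395 ≈ 155.92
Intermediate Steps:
x(b, A) = 156
g = -1108/13395 (g = 2216*(-1/26790) = -1108/13395 ≈ -0.082717)
x(-114, 173) + g = 156 - 1108/13395 = 2088512/13395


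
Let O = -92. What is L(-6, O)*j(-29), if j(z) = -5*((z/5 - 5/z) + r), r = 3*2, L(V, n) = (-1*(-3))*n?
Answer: 14904/29 ≈ 513.93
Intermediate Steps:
L(V, n) = 3*n
r = 6
j(z) = -30 - z + 25/z (j(z) = -5*((z/5 - 5/z) + 6) = -5*((-5/z + z/5) + 6) = -5*(6 - 5/z + z/5) = -30 - z + 25/z)
L(-6, O)*j(-29) = (3*(-92))*(-30 - 1*(-29) + 25/(-29)) = -276*(-30 + 29 + 25*(-1/29)) = -276*(-30 + 29 - 25/29) = -276*(-54/29) = 14904/29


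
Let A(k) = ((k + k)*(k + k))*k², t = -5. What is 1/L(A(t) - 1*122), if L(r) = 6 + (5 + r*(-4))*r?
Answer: -1/22607640 ≈ -4.4233e-8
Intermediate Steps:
A(k) = 4*k⁴ (A(k) = ((2*k)*(2*k))*k² = (4*k²)*k² = 4*k⁴)
L(r) = 6 + r*(5 - 4*r) (L(r) = 6 + (5 - 4*r)*r = 6 + r*(5 - 4*r))
1/L(A(t) - 1*122) = 1/(6 - 4*(4*(-5)⁴ - 1*122)² + 5*(4*(-5)⁴ - 1*122)) = 1/(6 - 4*(4*625 - 122)² + 5*(4*625 - 122)) = 1/(6 - 4*(2500 - 122)² + 5*(2500 - 122)) = 1/(6 - 4*2378² + 5*2378) = 1/(6 - 4*5654884 + 11890) = 1/(6 - 22619536 + 11890) = 1/(-22607640) = -1/22607640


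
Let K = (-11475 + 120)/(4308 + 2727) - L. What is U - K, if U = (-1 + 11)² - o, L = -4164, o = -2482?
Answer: -741201/469 ≈ -1580.4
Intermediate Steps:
K = 1952159/469 (K = (-11475 + 120)/(4308 + 2727) - 1*(-4164) = -11355/7035 + 4164 = -11355*1/7035 + 4164 = -757/469 + 4164 = 1952159/469 ≈ 4162.4)
U = 2582 (U = (-1 + 11)² - 1*(-2482) = 10² + 2482 = 100 + 2482 = 2582)
U - K = 2582 - 1*1952159/469 = 2582 - 1952159/469 = -741201/469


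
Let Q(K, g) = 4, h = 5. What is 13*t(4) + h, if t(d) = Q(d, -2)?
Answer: 57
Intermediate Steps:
t(d) = 4
13*t(4) + h = 13*4 + 5 = 52 + 5 = 57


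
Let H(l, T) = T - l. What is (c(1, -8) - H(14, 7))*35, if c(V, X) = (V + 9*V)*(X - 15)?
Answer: -7805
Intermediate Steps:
c(V, X) = 10*V*(-15 + X) (c(V, X) = (10*V)*(-15 + X) = 10*V*(-15 + X))
(c(1, -8) - H(14, 7))*35 = (10*1*(-15 - 8) - (7 - 1*14))*35 = (10*1*(-23) - (7 - 14))*35 = (-230 - 1*(-7))*35 = (-230 + 7)*35 = -223*35 = -7805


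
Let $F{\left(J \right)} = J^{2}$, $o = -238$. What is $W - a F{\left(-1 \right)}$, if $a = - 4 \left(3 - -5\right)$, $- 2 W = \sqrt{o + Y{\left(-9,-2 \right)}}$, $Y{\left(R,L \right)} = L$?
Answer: $32 - 2 i \sqrt{15} \approx 32.0 - 7.746 i$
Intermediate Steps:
$W = - 2 i \sqrt{15}$ ($W = - \frac{\sqrt{-238 - 2}}{2} = - \frac{\sqrt{-240}}{2} = - \frac{4 i \sqrt{15}}{2} = - 2 i \sqrt{15} \approx - 7.746 i$)
$a = -32$ ($a = - 4 \left(3 + 5\right) = \left(-4\right) 8 = -32$)
$W - a F{\left(-1 \right)} = - 2 i \sqrt{15} - - 32 \left(-1\right)^{2} = - 2 i \sqrt{15} - \left(-32\right) 1 = - 2 i \sqrt{15} - -32 = - 2 i \sqrt{15} + 32 = 32 - 2 i \sqrt{15}$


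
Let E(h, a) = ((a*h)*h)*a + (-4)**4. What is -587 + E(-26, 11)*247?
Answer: 20266257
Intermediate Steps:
E(h, a) = 256 + a**2*h**2 (E(h, a) = (a*h**2)*a + 256 = a**2*h**2 + 256 = 256 + a**2*h**2)
-587 + E(-26, 11)*247 = -587 + (256 + 11**2*(-26)**2)*247 = -587 + (256 + 121*676)*247 = -587 + (256 + 81796)*247 = -587 + 82052*247 = -587 + 20266844 = 20266257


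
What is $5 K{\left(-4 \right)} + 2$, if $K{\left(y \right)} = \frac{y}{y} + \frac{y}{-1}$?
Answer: $27$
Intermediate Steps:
$K{\left(y \right)} = 1 - y$ ($K{\left(y \right)} = 1 + y \left(-1\right) = 1 - y$)
$5 K{\left(-4 \right)} + 2 = 5 \left(1 - -4\right) + 2 = 5 \left(1 + 4\right) + 2 = 5 \cdot 5 + 2 = 25 + 2 = 27$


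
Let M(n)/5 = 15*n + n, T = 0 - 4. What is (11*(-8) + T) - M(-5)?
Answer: 308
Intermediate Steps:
T = -4
M(n) = 80*n (M(n) = 5*(15*n + n) = 5*(16*n) = 80*n)
(11*(-8) + T) - M(-5) = (11*(-8) - 4) - 80*(-5) = (-88 - 4) - 1*(-400) = -92 + 400 = 308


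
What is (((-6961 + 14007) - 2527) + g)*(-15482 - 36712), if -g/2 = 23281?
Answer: 2194392342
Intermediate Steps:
g = -46562 (g = -2*23281 = -46562)
(((-6961 + 14007) - 2527) + g)*(-15482 - 36712) = (((-6961 + 14007) - 2527) - 46562)*(-15482 - 36712) = ((7046 - 2527) - 46562)*(-52194) = (4519 - 46562)*(-52194) = -42043*(-52194) = 2194392342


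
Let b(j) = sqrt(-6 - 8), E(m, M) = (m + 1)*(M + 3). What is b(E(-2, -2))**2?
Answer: -14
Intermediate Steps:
E(m, M) = (1 + m)*(3 + M)
b(j) = I*sqrt(14) (b(j) = sqrt(-14) = I*sqrt(14))
b(E(-2, -2))**2 = (I*sqrt(14))**2 = -14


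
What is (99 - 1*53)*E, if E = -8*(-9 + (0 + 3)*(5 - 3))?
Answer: 1104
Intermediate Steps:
E = 24 (E = -8*(-9 + 3*2) = -8*(-9 + 6) = -8*(-3) = 24)
(99 - 1*53)*E = (99 - 1*53)*24 = (99 - 53)*24 = 46*24 = 1104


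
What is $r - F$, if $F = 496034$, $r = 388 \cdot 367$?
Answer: $-353638$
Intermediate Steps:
$r = 142396$
$r - F = 142396 - 496034 = -353638$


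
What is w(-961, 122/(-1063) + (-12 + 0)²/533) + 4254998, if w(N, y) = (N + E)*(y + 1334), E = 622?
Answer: 2154540909394/566579 ≈ 3.8027e+6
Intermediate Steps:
w(N, y) = (622 + N)*(1334 + y) (w(N, y) = (N + 622)*(y + 1334) = (622 + N)*(1334 + y))
w(-961, 122/(-1063) + (-12 + 0)²/533) + 4254998 = (829748 + 622*(122/(-1063) + (-12 + 0)²/533) + 1334*(-961) - 961*(122/(-1063) + (-12 + 0)²/533)) + 4254998 = (829748 + 622*(122*(-1/1063) + (-12)²*(1/533)) - 1281974 - 961*(122*(-1/1063) + (-12)²*(1/533))) + 4254998 = (829748 + 622*(-122/1063 + 144*(1/533)) - 1281974 - 961*(-122/1063 + 144*(1/533))) + 4254998 = (829748 + 622*(-122/1063 + 144/533) - 1281974 - 961*(-122/1063 + 144/533)) + 4254998 = (829748 + 622*(88046/566579) - 1281974 - 961*88046/566579) + 4254998 = (829748 + 54764612/566579 - 1281974 - 84612206/566579) + 4254998 = -256251602448/566579 + 4254998 = 2154540909394/566579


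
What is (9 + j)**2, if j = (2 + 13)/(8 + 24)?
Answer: 91809/1024 ≈ 89.657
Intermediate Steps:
j = 15/32 ≈ 0.46875
(9 + j)**2 = (9 + 15/32)**2 = (303/32)**2 = 91809/1024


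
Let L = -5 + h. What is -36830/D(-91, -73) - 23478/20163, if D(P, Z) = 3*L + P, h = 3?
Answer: 18982716/50149 ≈ 378.53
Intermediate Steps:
L = -2 (L = -5 + 3 = -2)
D(P, Z) = -6 + P (D(P, Z) = 3*(-2) + P = -6 + P)
-36830/D(-91, -73) - 23478/20163 = -36830/(-6 - 91) - 23478/20163 = -36830/(-97) - 23478*1/20163 = -36830*(-1/97) - 602/517 = 36830/97 - 602/517 = 18982716/50149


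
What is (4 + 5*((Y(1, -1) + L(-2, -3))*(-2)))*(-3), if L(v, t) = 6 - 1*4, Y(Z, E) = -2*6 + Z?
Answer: -282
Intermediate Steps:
Y(Z, E) = -12 + Z
L(v, t) = 2 (L(v, t) = 6 - 4 = 2)
(4 + 5*((Y(1, -1) + L(-2, -3))*(-2)))*(-3) = (4 + 5*(((-12 + 1) + 2)*(-2)))*(-3) = (4 + 5*((-11 + 2)*(-2)))*(-3) = (4 + 5*(-9*(-2)))*(-3) = (4 + 5*18)*(-3) = (4 + 90)*(-3) = 94*(-3) = -282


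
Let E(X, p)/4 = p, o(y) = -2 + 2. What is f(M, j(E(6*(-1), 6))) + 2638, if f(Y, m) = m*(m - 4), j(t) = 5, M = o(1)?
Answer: 2643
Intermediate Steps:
o(y) = 0
M = 0
E(X, p) = 4*p
f(Y, m) = m*(-4 + m)
f(M, j(E(6*(-1), 6))) + 2638 = 5*(-4 + 5) + 2638 = 5*1 + 2638 = 5 + 2638 = 2643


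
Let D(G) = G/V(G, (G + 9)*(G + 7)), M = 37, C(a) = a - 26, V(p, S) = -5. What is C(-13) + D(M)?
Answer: -232/5 ≈ -46.400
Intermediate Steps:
C(a) = -26 + a
D(G) = -G/5 (D(G) = G/(-5) = G*(-⅕) = -G/5)
C(-13) + D(M) = (-26 - 13) - ⅕*37 = -39 - 37/5 = -232/5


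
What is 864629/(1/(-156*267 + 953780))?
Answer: 788652320512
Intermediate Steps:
864629/(1/(-156*267 + 953780)) = 864629/(1/(-41652 + 953780)) = 864629/(1/912128) = 864629*912128 = 788652320512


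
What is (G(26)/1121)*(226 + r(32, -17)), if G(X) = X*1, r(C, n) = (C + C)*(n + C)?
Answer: 30836/1121 ≈ 27.508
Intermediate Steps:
r(C, n) = 2*C*(C + n) (r(C, n) = (2*C)*(C + n) = 2*C*(C + n))
G(X) = X
(G(26)/1121)*(226 + r(32, -17)) = (26/1121)*(226 + 2*32*(32 - 17)) = (26*(1/1121))*(226 + 2*32*15) = 26*(226 + 960)/1121 = (26/1121)*1186 = 30836/1121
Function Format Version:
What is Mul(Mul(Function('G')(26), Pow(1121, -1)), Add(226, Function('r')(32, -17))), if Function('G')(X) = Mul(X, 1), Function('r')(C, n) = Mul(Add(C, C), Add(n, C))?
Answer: Rational(30836, 1121) ≈ 27.508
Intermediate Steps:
Function('r')(C, n) = Mul(2, C, Add(C, n)) (Function('r')(C, n) = Mul(Mul(2, C), Add(C, n)) = Mul(2, C, Add(C, n)))
Function('G')(X) = X
Mul(Mul(Function('G')(26), Pow(1121, -1)), Add(226, Function('r')(32, -17))) = Mul(Mul(26, Pow(1121, -1)), Add(226, Mul(2, 32, Add(32, -17)))) = Mul(Mul(26, Rational(1, 1121)), Add(226, Mul(2, 32, 15))) = Mul(Rational(26, 1121), Add(226, 960)) = Mul(Rational(26, 1121), 1186) = Rational(30836, 1121)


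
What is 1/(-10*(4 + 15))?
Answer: -1/190 ≈ -0.0052632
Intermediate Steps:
1/(-10*(4 + 15)) = 1/(-10*19) = 1/(-190) = -1/190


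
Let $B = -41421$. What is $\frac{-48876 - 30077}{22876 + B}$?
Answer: $\frac{78953}{18545} \approx 4.2574$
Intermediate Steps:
$\frac{-48876 - 30077}{22876 + B} = \frac{-48876 - 30077}{22876 - 41421} = - \frac{78953}{-18545} = \left(-78953\right) \left(- \frac{1}{18545}\right) = \frac{78953}{18545}$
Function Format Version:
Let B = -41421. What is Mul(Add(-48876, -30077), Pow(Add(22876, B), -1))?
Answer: Rational(78953, 18545) ≈ 4.2574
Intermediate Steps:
Mul(Add(-48876, -30077), Pow(Add(22876, B), -1)) = Mul(Add(-48876, -30077), Pow(Add(22876, -41421), -1)) = Mul(-78953, Pow(-18545, -1)) = Mul(-78953, Rational(-1, 18545)) = Rational(78953, 18545)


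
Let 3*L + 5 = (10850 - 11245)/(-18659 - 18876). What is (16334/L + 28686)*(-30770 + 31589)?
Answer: 289354666419/18728 ≈ 1.5450e+7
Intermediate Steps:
L = -37456/22521 (L = -5/3 + ((10850 - 11245)/(-18659 - 18876))/3 = -5/3 + (-395/(-37535))/3 = -5/3 + (-395*(-1/37535))/3 = -5/3 + (⅓)*(79/7507) = -5/3 + 79/22521 = -37456/22521 ≈ -1.6632)
(16334/L + 28686)*(-30770 + 31589) = (16334/(-37456/22521) + 28686)*(-30770 + 31589) = (16334*(-22521/37456) + 28686)*819 = (-183929007/18728 + 28686)*819 = (353302401/18728)*819 = 289354666419/18728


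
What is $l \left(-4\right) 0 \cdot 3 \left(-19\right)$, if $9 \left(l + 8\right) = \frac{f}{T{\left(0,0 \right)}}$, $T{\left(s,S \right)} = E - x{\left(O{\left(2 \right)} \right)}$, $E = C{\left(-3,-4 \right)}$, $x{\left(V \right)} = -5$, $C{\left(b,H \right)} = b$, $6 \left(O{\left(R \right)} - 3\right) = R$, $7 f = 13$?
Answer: $0$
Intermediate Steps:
$f = \frac{13}{7}$ ($f = \frac{1}{7} \cdot 13 = \frac{13}{7} \approx 1.8571$)
$O{\left(R \right)} = 3 + \frac{R}{6}$
$E = -3$
$T{\left(s,S \right)} = 2$ ($T{\left(s,S \right)} = -3 - -5 = -3 + 5 = 2$)
$l = - \frac{995}{126}$ ($l = -8 + \frac{\frac{13}{7} \cdot \frac{1}{2}}{9} = -8 + \frac{1}{9} \cdot \frac{13}{14} = -8 + \frac{13}{126} = - \frac{995}{126} \approx -7.8968$)
$l \left(-4\right) 0 \cdot 3 \left(-19\right) = - \frac{995 \left(-4\right) 0 \cdot 3}{126} \left(-19\right) = - \frac{995 \cdot 0 \cdot 3}{126} \left(-19\right) = \left(- \frac{995}{126}\right) 0 \left(-19\right) = 0 \left(-19\right) = 0$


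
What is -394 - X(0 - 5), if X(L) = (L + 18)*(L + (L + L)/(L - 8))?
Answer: -339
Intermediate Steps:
X(L) = (18 + L)*(L + 2*L/(-8 + L)) (X(L) = (18 + L)*(L + (2*L)/(-8 + L)) = (18 + L)*(L + 2*L/(-8 + L)))
-394 - X(0 - 5) = -394 - (0 - 5)*(-108 + (0 - 5)² + 12*(0 - 5))/(-8 + (0 - 5)) = -394 - (-5)*(-108 + (-5)² + 12*(-5))/(-8 - 5) = -394 - (-5)*(-108 + 25 - 60)/(-13) = -394 - (-5)*(-1)*(-143)/13 = -394 - 1*(-55) = -394 + 55 = -339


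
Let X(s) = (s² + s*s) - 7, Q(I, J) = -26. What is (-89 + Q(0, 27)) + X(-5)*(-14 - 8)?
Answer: -1061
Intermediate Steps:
X(s) = -7 + 2*s² (X(s) = (s² + s²) - 7 = 2*s² - 7 = -7 + 2*s²)
(-89 + Q(0, 27)) + X(-5)*(-14 - 8) = (-89 - 26) + (-7 + 2*(-5)²)*(-14 - 8) = -115 + (-7 + 2*25)*(-22) = -115 + (-7 + 50)*(-22) = -115 + 43*(-22) = -115 - 946 = -1061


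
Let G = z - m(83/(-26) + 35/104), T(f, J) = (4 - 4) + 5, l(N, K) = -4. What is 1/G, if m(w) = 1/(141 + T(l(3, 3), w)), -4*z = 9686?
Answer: -73/176770 ≈ -0.00041297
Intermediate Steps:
z = -4843/2 (z = -1/4*9686 = -4843/2 ≈ -2421.5)
T(f, J) = 5 (T(f, J) = 0 + 5 = 5)
m(w) = 1/146 (m(w) = 1/(141 + 5) = 1/146)
G = -176770/73 (G = -4843/2 - 1*1/146 = -4843/2 - 1/146 = -176770/73 ≈ -2421.5)
1/G = 1/(-176770/73) = -73/176770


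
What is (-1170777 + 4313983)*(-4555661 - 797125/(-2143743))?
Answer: -4385295750618515084/306249 ≈ -1.4319e+13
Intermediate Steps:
(-1170777 + 4313983)*(-4555661 - 797125/(-2143743)) = 3143206*(-4555661 - 797125*(-1/2143743)) = 3143206*(-4555661 + 113875/306249) = 3143206*(-1395166511714/306249) = -4385295750618515084/306249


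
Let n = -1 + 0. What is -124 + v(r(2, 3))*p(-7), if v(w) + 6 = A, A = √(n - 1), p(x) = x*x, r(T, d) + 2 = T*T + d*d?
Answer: -418 + 49*I*√2 ≈ -418.0 + 69.297*I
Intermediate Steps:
r(T, d) = -2 + T² + d² (r(T, d) = -2 + (T*T + d*d) = -2 + (T² + d²) = -2 + T² + d²)
n = -1
p(x) = x²
A = I*√2 (A = √(-1 - 1) = √(-2) = I*√2 ≈ 1.4142*I)
v(w) = -6 + I*√2
-124 + v(r(2, 3))*p(-7) = -124 + (-6 + I*√2)*(-7)² = -124 + (-6 + I*√2)*49 = -124 + (-294 + 49*I*√2) = -418 + 49*I*√2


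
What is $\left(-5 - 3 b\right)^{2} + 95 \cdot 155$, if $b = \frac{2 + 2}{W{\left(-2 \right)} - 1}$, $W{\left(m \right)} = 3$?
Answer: $14846$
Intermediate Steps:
$b = 2$ ($b = \frac{2 + 2}{3 - 1} = \frac{4}{2} = 4 \cdot \frac{1}{2} = 2$)
$\left(-5 - 3 b\right)^{2} + 95 \cdot 155 = \left(-5 - 6\right)^{2} + 95 \cdot 155 = \left(-5 - 6\right)^{2} + 14725 = \left(-11\right)^{2} + 14725 = 121 + 14725 = 14846$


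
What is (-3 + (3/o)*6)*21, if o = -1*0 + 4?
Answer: 63/2 ≈ 31.500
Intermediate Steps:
o = 4 (o = 0 + 4 = 4)
(-3 + (3/o)*6)*21 = (-3 + (3/4)*6)*21 = (-3 + (3*(¼))*6)*21 = (-3 + (¾)*6)*21 = (-3 + 9/2)*21 = (3/2)*21 = 63/2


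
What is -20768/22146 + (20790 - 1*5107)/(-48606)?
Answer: -226127521/179404746 ≈ -1.2604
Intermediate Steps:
-20768/22146 + (20790 - 1*5107)/(-48606) = -20768*1/22146 + (20790 - 5107)*(-1/48606) = -10384/11073 + 15683*(-1/48606) = -10384/11073 - 15683/48606 = -226127521/179404746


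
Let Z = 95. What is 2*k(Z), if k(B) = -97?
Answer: -194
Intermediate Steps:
2*k(Z) = 2*(-97) = -194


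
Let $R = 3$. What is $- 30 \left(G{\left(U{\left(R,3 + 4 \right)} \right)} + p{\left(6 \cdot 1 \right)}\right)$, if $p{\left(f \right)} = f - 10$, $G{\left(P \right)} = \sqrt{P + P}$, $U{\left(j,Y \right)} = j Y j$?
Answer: $120 - 90 \sqrt{14} \approx -216.75$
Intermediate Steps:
$U{\left(j,Y \right)} = Y j^{2}$ ($U{\left(j,Y \right)} = Y j j = Y j^{2}$)
$G{\left(P \right)} = \sqrt{2} \sqrt{P}$ ($G{\left(P \right)} = \sqrt{2 P} = \sqrt{2} \sqrt{P}$)
$p{\left(f \right)} = -10 + f$
$- 30 \left(G{\left(U{\left(R,3 + 4 \right)} \right)} + p{\left(6 \cdot 1 \right)}\right) = - 30 \left(\sqrt{2} \sqrt{\left(3 + 4\right) 3^{2}} + \left(-10 + 6 \cdot 1\right)\right) = - 30 \left(\sqrt{2} \sqrt{7 \cdot 9} + \left(-10 + 6\right)\right) = - 30 \left(\sqrt{2} \sqrt{63} - 4\right) = - 30 \left(\sqrt{2} \cdot 3 \sqrt{7} - 4\right) = - 30 \left(3 \sqrt{14} - 4\right) = - 30 \left(-4 + 3 \sqrt{14}\right) = 120 - 90 \sqrt{14}$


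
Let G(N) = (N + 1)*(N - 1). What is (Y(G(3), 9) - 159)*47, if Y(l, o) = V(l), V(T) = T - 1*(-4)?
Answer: -6909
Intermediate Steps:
V(T) = 4 + T (V(T) = T + 4 = 4 + T)
G(N) = (1 + N)*(-1 + N)
Y(l, o) = 4 + l
(Y(G(3), 9) - 159)*47 = ((4 + (-1 + 3²)) - 159)*47 = ((4 + (-1 + 9)) - 159)*47 = ((4 + 8) - 159)*47 = (12 - 159)*47 = -147*47 = -6909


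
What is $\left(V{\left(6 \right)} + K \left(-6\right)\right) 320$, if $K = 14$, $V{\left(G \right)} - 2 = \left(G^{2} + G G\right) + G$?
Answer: $-1280$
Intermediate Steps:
$V{\left(G \right)} = 2 + G + 2 G^{2}$ ($V{\left(G \right)} = 2 + \left(\left(G^{2} + G G\right) + G\right) = 2 + \left(\left(G^{2} + G^{2}\right) + G\right) = 2 + \left(2 G^{2} + G\right) = 2 + \left(G + 2 G^{2}\right) = 2 + G + 2 G^{2}$)
$\left(V{\left(6 \right)} + K \left(-6\right)\right) 320 = \left(\left(2 + 6 + 2 \cdot 6^{2}\right) + 14 \left(-6\right)\right) 320 = \left(\left(2 + 6 + 2 \cdot 36\right) - 84\right) 320 = \left(\left(2 + 6 + 72\right) - 84\right) 320 = \left(80 - 84\right) 320 = \left(-4\right) 320 = -1280$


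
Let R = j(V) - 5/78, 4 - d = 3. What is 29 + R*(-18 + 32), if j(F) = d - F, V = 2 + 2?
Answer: -542/39 ≈ -13.897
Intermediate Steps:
d = 1 (d = 4 - 1*3 = 4 - 3 = 1)
V = 4
j(F) = 1 - F
R = -239/78 (R = (1 - 1*4) - 5/78 = (1 - 4) - 5/78 = -3 - 1*5/78 = -3 - 5/78 = -239/78 ≈ -3.0641)
29 + R*(-18 + 32) = 29 - 239*(-18 + 32)/78 = 29 - 239/78*14 = 29 - 1673/39 = -542/39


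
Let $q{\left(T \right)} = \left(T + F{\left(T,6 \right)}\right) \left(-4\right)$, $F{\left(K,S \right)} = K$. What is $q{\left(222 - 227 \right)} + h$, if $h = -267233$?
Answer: $-267193$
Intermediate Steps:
$q{\left(T \right)} = - 8 T$ ($q{\left(T \right)} = \left(T + T\right) \left(-4\right) = 2 T \left(-4\right) = - 8 T$)
$q{\left(222 - 227 \right)} + h = - 8 \left(222 - 227\right) - 267233 = \left(-8\right) \left(-5\right) - 267233 = 40 - 267233 = -267193$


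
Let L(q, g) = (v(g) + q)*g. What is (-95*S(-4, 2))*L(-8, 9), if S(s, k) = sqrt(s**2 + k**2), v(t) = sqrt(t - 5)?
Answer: 10260*sqrt(5) ≈ 22942.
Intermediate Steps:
v(t) = sqrt(-5 + t)
L(q, g) = g*(q + sqrt(-5 + g)) (L(q, g) = (sqrt(-5 + g) + q)*g = (q + sqrt(-5 + g))*g = g*(q + sqrt(-5 + g)))
S(s, k) = sqrt(k**2 + s**2)
(-95*S(-4, 2))*L(-8, 9) = (-95*sqrt(2**2 + (-4)**2))*(9*(-8 + sqrt(-5 + 9))) = (-95*sqrt(4 + 16))*(9*(-8 + sqrt(4))) = (-190*sqrt(5))*(9*(-8 + 2)) = (-190*sqrt(5))*(9*(-6)) = -190*sqrt(5)*(-54) = 10260*sqrt(5)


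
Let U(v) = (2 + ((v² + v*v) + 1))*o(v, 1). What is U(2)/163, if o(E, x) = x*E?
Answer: 22/163 ≈ 0.13497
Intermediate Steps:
o(E, x) = E*x
U(v) = v*(3 + 2*v²) (U(v) = (2 + ((v² + v*v) + 1))*(v*1) = (2 + ((v² + v²) + 1))*v = (2 + (2*v² + 1))*v = (2 + (1 + 2*v²))*v = (3 + 2*v²)*v = v*(3 + 2*v²))
U(2)/163 = (2*(3 + 2*2²))/163 = (2*(3 + 2*4))*(1/163) = (2*(3 + 8))*(1/163) = (2*11)*(1/163) = 22*(1/163) = 22/163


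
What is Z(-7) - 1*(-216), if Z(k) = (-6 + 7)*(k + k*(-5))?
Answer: 244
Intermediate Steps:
Z(k) = -4*k (Z(k) = 1*(k - 5*k) = 1*(-4*k) = -4*k)
Z(-7) - 1*(-216) = -4*(-7) - 1*(-216) = 28 + 216 = 244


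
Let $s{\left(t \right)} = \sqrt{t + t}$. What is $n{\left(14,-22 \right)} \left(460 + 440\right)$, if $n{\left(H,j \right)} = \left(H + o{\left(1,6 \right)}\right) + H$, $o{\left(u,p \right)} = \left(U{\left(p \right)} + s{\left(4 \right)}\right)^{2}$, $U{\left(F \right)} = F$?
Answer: $64800 + 21600 \sqrt{2} \approx 95347.0$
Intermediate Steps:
$s{\left(t \right)} = \sqrt{2} \sqrt{t}$ ($s{\left(t \right)} = \sqrt{2 t} = \sqrt{2} \sqrt{t}$)
$o{\left(u,p \right)} = \left(p + 2 \sqrt{2}\right)^{2}$ ($o{\left(u,p \right)} = \left(p + \sqrt{2} \sqrt{4}\right)^{2} = \left(p + \sqrt{2} \cdot 2\right)^{2} = \left(p + 2 \sqrt{2}\right)^{2}$)
$n{\left(H,j \right)} = \left(6 + 2 \sqrt{2}\right)^{2} + 2 H$ ($n{\left(H,j \right)} = \left(H + \left(6 + 2 \sqrt{2}\right)^{2}\right) + H = \left(6 + 2 \sqrt{2}\right)^{2} + 2 H$)
$n{\left(14,-22 \right)} \left(460 + 440\right) = \left(44 + 2 \cdot 14 + 24 \sqrt{2}\right) \left(460 + 440\right) = \left(44 + 28 + 24 \sqrt{2}\right) 900 = \left(72 + 24 \sqrt{2}\right) 900 = 64800 + 21600 \sqrt{2}$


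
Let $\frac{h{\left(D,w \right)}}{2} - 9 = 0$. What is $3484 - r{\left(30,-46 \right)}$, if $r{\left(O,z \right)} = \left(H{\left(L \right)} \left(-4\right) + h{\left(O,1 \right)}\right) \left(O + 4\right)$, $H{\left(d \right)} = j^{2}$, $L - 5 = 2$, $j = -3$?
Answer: $4096$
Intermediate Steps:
$h{\left(D,w \right)} = 18$ ($h{\left(D,w \right)} = 18 + 2 \cdot 0 = 18 + 0 = 18$)
$L = 7$ ($L = 5 + 2 = 7$)
$H{\left(d \right)} = 9$ ($H{\left(d \right)} = \left(-3\right)^{2} = 9$)
$r{\left(O,z \right)} = -72 - 18 O$ ($r{\left(O,z \right)} = \left(9 \left(-4\right) + 18\right) \left(O + 4\right) = \left(-36 + 18\right) \left(4 + O\right) = - 18 \left(4 + O\right) = -72 - 18 O$)
$3484 - r{\left(30,-46 \right)} = 3484 - \left(-72 - 540\right) = 3484 - -612 = 3484 + 612 = 4096$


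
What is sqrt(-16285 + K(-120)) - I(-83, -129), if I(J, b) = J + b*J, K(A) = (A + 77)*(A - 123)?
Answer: -10624 + 2*I*sqrt(1459) ≈ -10624.0 + 76.394*I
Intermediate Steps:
K(A) = (-123 + A)*(77 + A) (K(A) = (77 + A)*(-123 + A) = (-123 + A)*(77 + A))
I(J, b) = J + J*b
sqrt(-16285 + K(-120)) - I(-83, -129) = sqrt(-16285 + (-9471 + (-120)**2 - 46*(-120))) - (-83)*(1 - 129) = sqrt(-16285 + (-9471 + 14400 + 5520)) - (-83)*(-128) = sqrt(-16285 + 10449) - 1*10624 = sqrt(-5836) - 10624 = 2*I*sqrt(1459) - 10624 = -10624 + 2*I*sqrt(1459)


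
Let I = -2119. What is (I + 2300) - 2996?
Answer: -2815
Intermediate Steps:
(I + 2300) - 2996 = (-2119 + 2300) - 2996 = 181 - 2996 = -2815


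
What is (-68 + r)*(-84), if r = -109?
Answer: 14868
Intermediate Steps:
(-68 + r)*(-84) = (-68 - 109)*(-84) = -177*(-84) = 14868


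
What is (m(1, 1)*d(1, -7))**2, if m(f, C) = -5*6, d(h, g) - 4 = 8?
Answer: 129600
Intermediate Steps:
d(h, g) = 12 (d(h, g) = 4 + 8 = 12)
m(f, C) = -30
(m(1, 1)*d(1, -7))**2 = (-30*12)**2 = (-360)**2 = 129600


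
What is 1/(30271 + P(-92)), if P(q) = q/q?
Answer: 1/30272 ≈ 3.3034e-5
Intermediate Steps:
P(q) = 1
1/(30271 + P(-92)) = 1/(30271 + 1) = 1/30272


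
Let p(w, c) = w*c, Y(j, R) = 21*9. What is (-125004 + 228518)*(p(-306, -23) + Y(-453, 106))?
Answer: 748095678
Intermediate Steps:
Y(j, R) = 189
p(w, c) = c*w
(-125004 + 228518)*(p(-306, -23) + Y(-453, 106)) = (-125004 + 228518)*(-23*(-306) + 189) = 103514*(7038 + 189) = 103514*7227 = 748095678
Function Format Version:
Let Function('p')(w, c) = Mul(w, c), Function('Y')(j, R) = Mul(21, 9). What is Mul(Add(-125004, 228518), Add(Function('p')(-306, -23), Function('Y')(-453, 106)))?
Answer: 748095678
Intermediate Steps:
Function('Y')(j, R) = 189
Function('p')(w, c) = Mul(c, w)
Mul(Add(-125004, 228518), Add(Function('p')(-306, -23), Function('Y')(-453, 106))) = Mul(Add(-125004, 228518), Add(Mul(-23, -306), 189)) = Mul(103514, Add(7038, 189)) = Mul(103514, 7227) = 748095678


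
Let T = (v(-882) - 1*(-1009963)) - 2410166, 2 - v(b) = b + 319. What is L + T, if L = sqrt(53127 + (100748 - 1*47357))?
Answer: -1399638 + sqrt(106518) ≈ -1.3993e+6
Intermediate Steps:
v(b) = -317 - b (v(b) = 2 - (b + 319) = 2 - (319 + b) = 2 + (-319 - b) = -317 - b)
L = sqrt(106518) (L = sqrt(53127 + (100748 - 47357)) = sqrt(53127 + 53391) = sqrt(106518) ≈ 326.37)
T = -1399638 (T = ((-317 - 1*(-882)) - 1*(-1009963)) - 2410166 = ((-317 + 882) + 1009963) - 2410166 = (565 + 1009963) - 2410166 = 1010528 - 2410166 = -1399638)
L + T = sqrt(106518) - 1399638 = -1399638 + sqrt(106518)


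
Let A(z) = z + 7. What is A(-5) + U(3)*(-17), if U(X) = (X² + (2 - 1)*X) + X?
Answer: -253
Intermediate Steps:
A(z) = 7 + z
U(X) = X² + 2*X (U(X) = (X² + 1*X) + X = (X² + X) + X = (X + X²) + X = X² + 2*X)
A(-5) + U(3)*(-17) = (7 - 5) + (3*(2 + 3))*(-17) = 2 + (3*5)*(-17) = 2 + 15*(-17) = 2 - 255 = -253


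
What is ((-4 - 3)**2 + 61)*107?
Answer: 11770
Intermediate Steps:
((-4 - 3)**2 + 61)*107 = ((-7)**2 + 61)*107 = (49 + 61)*107 = 110*107 = 11770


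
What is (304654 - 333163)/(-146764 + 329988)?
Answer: -28509/183224 ≈ -0.15560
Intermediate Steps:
(304654 - 333163)/(-146764 + 329988) = -28509/183224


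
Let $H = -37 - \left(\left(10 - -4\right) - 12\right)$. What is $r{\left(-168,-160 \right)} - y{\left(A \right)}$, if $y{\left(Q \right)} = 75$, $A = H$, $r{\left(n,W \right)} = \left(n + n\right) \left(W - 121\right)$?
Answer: $94341$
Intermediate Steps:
$r{\left(n,W \right)} = 2 n \left(-121 + W\right)$
$H = -39$ ($H = -37 - \left(\left(10 + 4\right) - 12\right) = -37 - \left(14 - 12\right) = -37 - 2 = -39$)
$A = -39$
$r{\left(-168,-160 \right)} - y{\left(A \right)} = 2 \left(-168\right) \left(-121 - 160\right) - 75 = 2 \left(-168\right) \left(-281\right) - 75 = 94416 - 75 = 94341$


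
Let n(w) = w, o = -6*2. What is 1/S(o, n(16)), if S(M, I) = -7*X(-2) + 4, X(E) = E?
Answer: 1/18 ≈ 0.055556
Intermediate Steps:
o = -12
S(M, I) = 18 (S(M, I) = -7*(-2) + 4 = 14 + 4 = 18)
1/S(o, n(16)) = 1/18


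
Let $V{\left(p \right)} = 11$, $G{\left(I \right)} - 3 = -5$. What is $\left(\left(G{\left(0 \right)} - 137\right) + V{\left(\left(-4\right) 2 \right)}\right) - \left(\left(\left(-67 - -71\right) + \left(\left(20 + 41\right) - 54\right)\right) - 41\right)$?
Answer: $-98$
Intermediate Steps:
$G{\left(I \right)} = -2$ ($G{\left(I \right)} = 3 - 5 = -2$)
$\left(\left(G{\left(0 \right)} - 137\right) + V{\left(\left(-4\right) 2 \right)}\right) - \left(\left(\left(-67 - -71\right) + \left(\left(20 + 41\right) - 54\right)\right) - 41\right) = \left(\left(-2 - 137\right) + 11\right) - \left(\left(\left(-67 - -71\right) + \left(\left(20 + 41\right) - 54\right)\right) - 41\right) = \left(-139 + 11\right) - \left(\left(\left(-67 + 71\right) + \left(61 - 54\right)\right) - 41\right) = -128 - \left(\left(4 + 7\right) - 41\right) = -128 - \left(11 - 41\right) = -128 - -30 = -128 + 30 = -98$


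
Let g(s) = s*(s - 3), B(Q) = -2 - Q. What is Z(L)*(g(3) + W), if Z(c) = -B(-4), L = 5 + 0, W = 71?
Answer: -142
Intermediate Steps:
g(s) = s*(-3 + s)
L = 5
Z(c) = -2 (Z(c) = -(-2 - 1*(-4)) = -(-2 + 4) = -1*2 = -2)
Z(L)*(g(3) + W) = -2*(3*(-3 + 3) + 71) = -2*(3*0 + 71) = -2*(0 + 71) = -2*71 = -142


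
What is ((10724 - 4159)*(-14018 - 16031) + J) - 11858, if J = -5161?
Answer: -197288704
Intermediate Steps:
((10724 - 4159)*(-14018 - 16031) + J) - 11858 = ((10724 - 4159)*(-14018 - 16031) - 5161) - 11858 = (6565*(-30049) - 5161) - 11858 = (-197271685 - 5161) - 11858 = -197276846 - 11858 = -197288704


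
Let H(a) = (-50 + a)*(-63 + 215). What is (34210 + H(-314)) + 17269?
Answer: -3849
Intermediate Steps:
H(a) = -7600 + 152*a (H(a) = (-50 + a)*152 = -7600 + 152*a)
(34210 + H(-314)) + 17269 = (34210 + (-7600 + 152*(-314))) + 17269 = (34210 + (-7600 - 47728)) + 17269 = (34210 - 55328) + 17269 = -21118 + 17269 = -3849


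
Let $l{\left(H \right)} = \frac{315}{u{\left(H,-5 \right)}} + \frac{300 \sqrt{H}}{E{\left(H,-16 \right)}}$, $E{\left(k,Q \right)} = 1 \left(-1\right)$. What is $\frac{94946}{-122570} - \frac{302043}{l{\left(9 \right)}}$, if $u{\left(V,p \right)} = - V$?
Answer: $\frac{43450160}{134827} \approx 322.27$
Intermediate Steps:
$E{\left(k,Q \right)} = -1$
$l{\left(H \right)} = - \frac{315}{H} - 300 \sqrt{H}$ ($l{\left(H \right)} = \frac{315}{\left(-1\right) H} + \frac{300 \sqrt{H}}{-1} = 315 \left(- \frac{1}{H}\right) + 300 \sqrt{H} \left(-1\right) = - \frac{315}{H} - 300 \sqrt{H}$)
$\frac{94946}{-122570} - \frac{302043}{l{\left(9 \right)}} = \frac{94946}{-122570} - \frac{302043}{15 \cdot \frac{1}{9} \left(-21 - 20 \cdot 9^{\frac{3}{2}}\right)} = 94946 \left(- \frac{1}{122570}\right) - \frac{302043}{15 \cdot \frac{1}{9} \left(-21 - 540\right)} = - \frac{47473}{61285} - \frac{302043}{15 \cdot \frac{1}{9} \left(-21 - 540\right)} = - \frac{47473}{61285} - \frac{302043}{15 \cdot \frac{1}{9} \left(-561\right)} = - \frac{47473}{61285} - \frac{302043}{-935} = - \frac{47473}{61285} - - \frac{302043}{935} = - \frac{47473}{61285} + \frac{302043}{935} = \frac{43450160}{134827}$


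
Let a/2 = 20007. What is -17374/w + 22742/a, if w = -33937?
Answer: 733499245/678977559 ≈ 1.0803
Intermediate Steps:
a = 40014 (a = 2*20007 = 40014)
-17374/w + 22742/a = -17374/(-33937) + 22742/40014 = -17374*(-1/33937) + 22742*(1/40014) = 17374/33937 + 11371/20007 = 733499245/678977559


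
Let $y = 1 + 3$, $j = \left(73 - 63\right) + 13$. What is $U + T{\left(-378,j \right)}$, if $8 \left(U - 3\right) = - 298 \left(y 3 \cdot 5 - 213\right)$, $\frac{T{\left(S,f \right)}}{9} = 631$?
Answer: $\frac{45525}{4} \approx 11381.0$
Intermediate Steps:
$j = 23$ ($j = 10 + 13 = 23$)
$y = 4$
$T{\left(S,f \right)} = 5679$ ($T{\left(S,f \right)} = 9 \cdot 631 = 5679$)
$U = \frac{22809}{4}$ ($U = 3 + \frac{\left(-298\right) \left(4 \cdot 3 \cdot 5 - 213\right)}{8} = 3 + \frac{\left(-298\right) \left(12 \cdot 5 - 213\right)}{8} = 3 + \frac{\left(-298\right) \left(60 - 213\right)}{8} = 3 + \frac{\left(-298\right) \left(-153\right)}{8} = 3 + \frac{1}{8} \cdot 45594 = 3 + \frac{22797}{4} = \frac{22809}{4} \approx 5702.3$)
$U + T{\left(-378,j \right)} = \frac{22809}{4} + 5679 = \frac{45525}{4}$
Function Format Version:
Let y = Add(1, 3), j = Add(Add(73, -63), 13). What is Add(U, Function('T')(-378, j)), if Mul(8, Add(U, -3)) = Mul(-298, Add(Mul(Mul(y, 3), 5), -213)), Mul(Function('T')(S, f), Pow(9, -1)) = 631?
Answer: Rational(45525, 4) ≈ 11381.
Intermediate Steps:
j = 23 (j = Add(10, 13) = 23)
y = 4
Function('T')(S, f) = 5679 (Function('T')(S, f) = Mul(9, 631) = 5679)
U = Rational(22809, 4) (U = Add(3, Mul(Rational(1, 8), Mul(-298, Add(Mul(Mul(4, 3), 5), -213)))) = Add(3, Mul(Rational(1, 8), Mul(-298, Add(Mul(12, 5), -213)))) = Add(3, Mul(Rational(1, 8), Mul(-298, Add(60, -213)))) = Add(3, Mul(Rational(1, 8), Mul(-298, -153))) = Add(3, Mul(Rational(1, 8), 45594)) = Add(3, Rational(22797, 4)) = Rational(22809, 4) ≈ 5702.3)
Add(U, Function('T')(-378, j)) = Add(Rational(22809, 4), 5679) = Rational(45525, 4)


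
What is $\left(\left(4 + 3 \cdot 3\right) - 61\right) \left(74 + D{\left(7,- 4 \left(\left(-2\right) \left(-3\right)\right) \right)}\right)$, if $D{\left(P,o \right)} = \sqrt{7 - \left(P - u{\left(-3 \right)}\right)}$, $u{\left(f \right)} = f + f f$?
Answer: $-3552 - 48 \sqrt{6} \approx -3669.6$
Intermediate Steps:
$u{\left(f \right)} = f + f^{2}$
$D{\left(P,o \right)} = \sqrt{13 - P}$ ($D{\left(P,o \right)} = \sqrt{7 - \left(P + 3 \left(1 - 3\right)\right)} = \sqrt{7 - \left(-6 + P\right)} = \sqrt{13 - P}$)
$\left(\left(4 + 3 \cdot 3\right) - 61\right) \left(74 + D{\left(7,- 4 \left(\left(-2\right) \left(-3\right)\right) \right)}\right) = \left(\left(4 + 3 \cdot 3\right) - 61\right) \left(74 + \sqrt{13 - 7}\right) = \left(\left(4 + 9\right) - 61\right) \left(74 + \sqrt{13 - 7}\right) = \left(13 - 61\right) \left(74 + \sqrt{6}\right) = - 48 \left(74 + \sqrt{6}\right) = -3552 - 48 \sqrt{6}$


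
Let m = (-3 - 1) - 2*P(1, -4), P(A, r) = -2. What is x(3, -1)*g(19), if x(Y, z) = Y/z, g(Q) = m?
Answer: 0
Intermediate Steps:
m = 0 (m = (-3 - 1) - 2*(-2) = -4 + 4 = 0)
g(Q) = 0
x(3, -1)*g(19) = (3/(-1))*0 = (3*(-1))*0 = -3*0 = 0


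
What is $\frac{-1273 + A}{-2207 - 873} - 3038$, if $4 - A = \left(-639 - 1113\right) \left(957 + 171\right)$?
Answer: $- \frac{1618861}{440} \approx -3679.2$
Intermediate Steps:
$A = 1976260$ ($A = 4 - \left(-639 - 1113\right) \left(957 + 171\right) = 4 - \left(-1752\right) 1128 = 4 - -1976256 = 4 + 1976256 = 1976260$)
$\frac{-1273 + A}{-2207 - 873} - 3038 = \frac{-1273 + 1976260}{-2207 - 873} - 3038 = \frac{1974987}{-3080} - 3038 = 1974987 \left(- \frac{1}{3080}\right) - 3038 = - \frac{282141}{440} - 3038 = - \frac{1618861}{440}$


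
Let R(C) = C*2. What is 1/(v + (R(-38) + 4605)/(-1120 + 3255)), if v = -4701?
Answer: -305/1433158 ≈ -0.00021282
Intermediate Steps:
R(C) = 2*C
1/(v + (R(-38) + 4605)/(-1120 + 3255)) = 1/(-4701 + (2*(-38) + 4605)/(-1120 + 3255)) = 1/(-4701 + (-76 + 4605)/2135) = 1/(-4701 + 4529*(1/2135)) = 1/(-4701 + 647/305) = 1/(-1433158/305) = -305/1433158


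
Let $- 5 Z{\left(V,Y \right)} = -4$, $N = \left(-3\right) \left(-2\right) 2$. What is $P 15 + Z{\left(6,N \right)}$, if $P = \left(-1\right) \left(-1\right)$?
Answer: $\frac{79}{5} \approx 15.8$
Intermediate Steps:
$N = 12$ ($N = 6 \cdot 2 = 12$)
$P = 1$
$Z{\left(V,Y \right)} = \frac{4}{5}$ ($Z{\left(V,Y \right)} = \left(- \frac{1}{5}\right) \left(-4\right) = \frac{4}{5}$)
$P 15 + Z{\left(6,N \right)} = 1 \cdot 15 + \frac{4}{5} = 15 + \frac{4}{5} = \frac{79}{5}$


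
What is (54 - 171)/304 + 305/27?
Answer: 89561/8208 ≈ 10.911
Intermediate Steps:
(54 - 171)/304 + 305/27 = -117*1/304 + 305*(1/27) = -117/304 + 305/27 = 89561/8208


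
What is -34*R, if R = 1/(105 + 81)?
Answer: -17/93 ≈ -0.18280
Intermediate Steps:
R = 1/186 ≈ 0.0053763
-34*R = -34*1/186 = -17/93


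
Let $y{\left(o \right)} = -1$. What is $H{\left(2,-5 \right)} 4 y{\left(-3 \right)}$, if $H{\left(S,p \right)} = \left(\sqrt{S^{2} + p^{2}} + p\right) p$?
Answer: $-100 + 20 \sqrt{29} \approx 7.7033$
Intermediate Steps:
$H{\left(S,p \right)} = p \left(p + \sqrt{S^{2} + p^{2}}\right)$ ($H{\left(S,p \right)} = \left(p + \sqrt{S^{2} + p^{2}}\right) p = p \left(p + \sqrt{S^{2} + p^{2}}\right)$)
$H{\left(2,-5 \right)} 4 y{\left(-3 \right)} = - 5 \left(-5 + \sqrt{2^{2} + \left(-5\right)^{2}}\right) 4 \left(-1\right) = - 5 \left(-5 + \sqrt{4 + 25}\right) 4 \left(-1\right) = - 5 \left(-5 + \sqrt{29}\right) 4 \left(-1\right) = \left(25 - 5 \sqrt{29}\right) 4 \left(-1\right) = \left(100 - 20 \sqrt{29}\right) \left(-1\right) = -100 + 20 \sqrt{29}$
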